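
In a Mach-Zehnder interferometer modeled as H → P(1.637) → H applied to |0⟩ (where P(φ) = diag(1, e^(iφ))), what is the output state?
(0.4669 + 0.4989i)|0⟩ + (0.5331 - 0.4989i)|1⟩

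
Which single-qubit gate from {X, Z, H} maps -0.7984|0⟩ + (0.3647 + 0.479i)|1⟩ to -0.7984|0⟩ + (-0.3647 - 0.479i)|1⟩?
Z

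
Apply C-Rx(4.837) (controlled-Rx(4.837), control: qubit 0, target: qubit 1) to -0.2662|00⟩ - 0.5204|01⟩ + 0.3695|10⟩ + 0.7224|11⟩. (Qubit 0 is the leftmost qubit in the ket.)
-0.2662|00⟩ - 0.5204|01⟩ + (-0.277 - 0.478i)|10⟩ + (-0.5416 - 0.2445i)|11⟩

C-Rx(4.837) leaves the control-|0⟩ kets |00⟩, |01⟩ unchanged and applies Rx(4.837) to qubit 1 on the control-|1⟩ pair (|10⟩, |11⟩).
Rx(4.837) = [[cos(θ/2), −i·sin(θ/2)], [−i·sin(θ/2), cos(θ/2)]]; θ = 4.837, cos(θ/2) ≈ -0.749763, sin(θ/2) ≈ 0.661707.
With a = amp(|10⟩) = 0.3695 and b = amp(|11⟩) = 0.7224:
new amp(|10⟩) = (-0.749763)·a + (-0.661707i)·b = (-0.277 - 0.478i)
new amp(|11⟩) = (-0.661707i)·a + (-0.749763)·b = (-0.5416 - 0.2445i)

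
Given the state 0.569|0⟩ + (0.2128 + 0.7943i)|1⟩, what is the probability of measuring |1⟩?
0.6762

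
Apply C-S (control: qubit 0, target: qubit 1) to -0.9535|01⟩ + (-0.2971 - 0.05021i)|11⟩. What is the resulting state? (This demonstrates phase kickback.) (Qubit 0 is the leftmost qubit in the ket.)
-0.9535|01⟩ + (0.05021 - 0.2971i)|11⟩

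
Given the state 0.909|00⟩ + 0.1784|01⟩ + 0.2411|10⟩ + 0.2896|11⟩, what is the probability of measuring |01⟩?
0.03183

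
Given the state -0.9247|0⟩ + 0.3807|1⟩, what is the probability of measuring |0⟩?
0.8551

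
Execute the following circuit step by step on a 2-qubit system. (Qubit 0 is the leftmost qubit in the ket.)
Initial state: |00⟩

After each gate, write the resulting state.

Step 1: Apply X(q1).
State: |01⟩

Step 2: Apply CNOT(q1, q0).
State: |11⟩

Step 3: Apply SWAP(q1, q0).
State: |11⟩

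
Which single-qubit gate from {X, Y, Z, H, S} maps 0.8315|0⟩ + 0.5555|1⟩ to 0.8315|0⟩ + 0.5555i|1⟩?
S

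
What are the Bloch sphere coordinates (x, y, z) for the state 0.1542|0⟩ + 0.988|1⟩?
(0.3047, 0, -0.9524)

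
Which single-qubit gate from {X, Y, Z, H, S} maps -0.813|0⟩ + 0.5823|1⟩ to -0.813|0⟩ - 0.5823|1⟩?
Z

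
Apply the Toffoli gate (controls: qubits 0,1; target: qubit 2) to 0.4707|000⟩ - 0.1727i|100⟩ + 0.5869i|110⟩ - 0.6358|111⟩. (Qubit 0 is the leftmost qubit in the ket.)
0.4707|000⟩ - 0.1727i|100⟩ - 0.6358|110⟩ + 0.5869i|111⟩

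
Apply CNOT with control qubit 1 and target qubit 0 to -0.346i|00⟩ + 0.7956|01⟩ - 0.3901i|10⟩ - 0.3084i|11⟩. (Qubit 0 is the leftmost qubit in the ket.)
-0.346i|00⟩ - 0.3084i|01⟩ - 0.3901i|10⟩ + 0.7956|11⟩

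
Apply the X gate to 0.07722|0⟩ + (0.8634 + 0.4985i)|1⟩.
(0.8634 + 0.4985i)|0⟩ + 0.07722|1⟩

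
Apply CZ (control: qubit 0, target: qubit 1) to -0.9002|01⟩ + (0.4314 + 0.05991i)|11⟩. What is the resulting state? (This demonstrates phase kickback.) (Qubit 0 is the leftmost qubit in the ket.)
-0.9002|01⟩ + (-0.4314 - 0.05991i)|11⟩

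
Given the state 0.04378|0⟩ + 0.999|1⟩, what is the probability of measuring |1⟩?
0.998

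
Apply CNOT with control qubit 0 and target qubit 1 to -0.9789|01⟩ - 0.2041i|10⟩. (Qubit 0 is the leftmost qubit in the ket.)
-0.9789|01⟩ - 0.2041i|11⟩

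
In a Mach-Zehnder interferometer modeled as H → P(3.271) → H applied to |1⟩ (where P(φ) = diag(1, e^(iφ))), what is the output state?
(0.9958 + 0.06452i)|0⟩ + (0.004181 - 0.06452i)|1⟩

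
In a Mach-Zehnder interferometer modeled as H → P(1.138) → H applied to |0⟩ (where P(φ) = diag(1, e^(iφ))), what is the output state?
(0.7097 + 0.4539i)|0⟩ + (0.2903 - 0.4539i)|1⟩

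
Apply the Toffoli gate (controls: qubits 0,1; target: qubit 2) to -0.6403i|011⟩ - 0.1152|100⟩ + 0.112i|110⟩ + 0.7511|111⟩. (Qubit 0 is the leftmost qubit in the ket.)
-0.6403i|011⟩ - 0.1152|100⟩ + 0.7511|110⟩ + 0.112i|111⟩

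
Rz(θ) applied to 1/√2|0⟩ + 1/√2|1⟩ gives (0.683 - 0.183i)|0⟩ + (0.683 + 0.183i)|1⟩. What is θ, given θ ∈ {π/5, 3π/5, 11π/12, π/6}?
π/6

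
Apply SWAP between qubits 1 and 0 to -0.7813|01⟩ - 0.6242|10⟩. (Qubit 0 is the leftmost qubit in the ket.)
-0.6242|01⟩ - 0.7813|10⟩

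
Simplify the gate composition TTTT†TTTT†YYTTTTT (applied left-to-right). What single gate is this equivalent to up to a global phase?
T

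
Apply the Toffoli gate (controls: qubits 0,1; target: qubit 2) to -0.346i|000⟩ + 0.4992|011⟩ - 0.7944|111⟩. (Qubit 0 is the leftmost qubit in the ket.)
-0.346i|000⟩ + 0.4992|011⟩ - 0.7944|110⟩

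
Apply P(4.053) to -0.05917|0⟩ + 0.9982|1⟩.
-0.05917|0⟩ + (-0.6115 - 0.7889i)|1⟩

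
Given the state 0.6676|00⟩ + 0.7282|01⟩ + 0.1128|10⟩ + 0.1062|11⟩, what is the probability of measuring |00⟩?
0.4457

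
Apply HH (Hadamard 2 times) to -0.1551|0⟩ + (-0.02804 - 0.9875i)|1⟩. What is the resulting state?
-0.1551|0⟩ + (-0.02804 - 0.9875i)|1⟩

H² = I, so an even number of Hadamards cancels: H^2 = I and the state is unchanged.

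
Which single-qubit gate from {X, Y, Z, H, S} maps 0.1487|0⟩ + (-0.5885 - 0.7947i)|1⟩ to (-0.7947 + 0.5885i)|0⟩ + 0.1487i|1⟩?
Y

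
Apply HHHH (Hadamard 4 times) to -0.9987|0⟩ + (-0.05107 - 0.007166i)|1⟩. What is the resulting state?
-0.9987|0⟩ + (-0.05107 - 0.007166i)|1⟩

H² = I, so an even number of Hadamards cancels: H^4 = I and the state is unchanged.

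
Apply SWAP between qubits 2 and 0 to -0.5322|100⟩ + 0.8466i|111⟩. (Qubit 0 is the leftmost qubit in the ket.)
-0.5322|001⟩ + 0.8466i|111⟩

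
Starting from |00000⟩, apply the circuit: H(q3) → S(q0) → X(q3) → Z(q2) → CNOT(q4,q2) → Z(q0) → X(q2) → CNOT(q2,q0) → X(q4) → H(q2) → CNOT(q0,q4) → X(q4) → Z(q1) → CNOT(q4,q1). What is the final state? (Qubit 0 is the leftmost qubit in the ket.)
1/2|11001⟩ + 1/2|11011⟩ - 1/2|11101⟩ - 1/2|11111⟩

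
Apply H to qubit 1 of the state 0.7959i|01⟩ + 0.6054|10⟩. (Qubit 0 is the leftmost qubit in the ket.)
0.5628i|00⟩ - 0.5628i|01⟩ + 0.4281|10⟩ + 0.4281|11⟩

H on qubit 1 mixes each pair of kets that differ only in qubit 1: amplitudes (a, b) of (|…0…⟩, |…1…⟩) become ((a + b)/√2, (a − b)/√2). Kets absent from the input have amplitude 0.
(|00⟩, |01⟩): (a, b) = (0, 0.7959i) → (0.5628i, -0.5628i)
(|10⟩, |11⟩): (a, b) = (0.6054, 0) → (0.4281, 0.4281)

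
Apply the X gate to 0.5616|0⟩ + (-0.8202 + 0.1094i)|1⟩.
(-0.8202 + 0.1094i)|0⟩ + 0.5616|1⟩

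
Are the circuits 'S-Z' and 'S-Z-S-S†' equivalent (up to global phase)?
Yes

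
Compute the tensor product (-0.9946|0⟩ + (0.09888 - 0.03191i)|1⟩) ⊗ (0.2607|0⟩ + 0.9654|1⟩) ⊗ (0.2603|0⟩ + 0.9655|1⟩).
-0.06749|000⟩ - 0.2503|001⟩ - 0.2499|010⟩ - 0.9271|011⟩ + (0.00671 - 0.002165i)|100⟩ + (0.02489 - 0.008032i)|101⟩ + (0.02485 - 0.008019i)|110⟩ + (0.09217 - 0.02974i)|111⟩

amp(|b₁b₂…⟩) = product of the factor amplitudes for bits b₁, b₂, …; only kets whose every factor amplitude is nonzero survive.
|000⟩: (-0.9946)(0.2607)(0.2603) = -0.06749
|001⟩: (-0.9946)(0.2607)(0.9655) = -0.2503
|010⟩: (-0.9946)(0.9654)(0.2603) = -0.2499
|011⟩: (-0.9946)(0.9654)(0.9655) = -0.9271
|100⟩: (0.09888 - 0.03191i)(0.2607)(0.2603) = (0.00671 - 0.002165i)
|101⟩: (0.09888 - 0.03191i)(0.2607)(0.9655) = (0.02489 - 0.008032i)
|110⟩: (0.09888 - 0.03191i)(0.9654)(0.2603) = (0.02485 - 0.008019i)
|111⟩: (0.09888 - 0.03191i)(0.9654)(0.9655) = (0.09217 - 0.02974i)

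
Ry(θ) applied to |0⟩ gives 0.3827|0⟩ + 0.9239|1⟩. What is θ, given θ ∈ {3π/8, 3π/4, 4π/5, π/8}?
3π/4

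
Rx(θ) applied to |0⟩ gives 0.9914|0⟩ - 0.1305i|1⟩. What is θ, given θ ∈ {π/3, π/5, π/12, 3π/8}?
π/12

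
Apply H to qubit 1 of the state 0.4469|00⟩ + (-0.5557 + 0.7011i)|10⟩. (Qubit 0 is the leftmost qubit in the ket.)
0.316|00⟩ + 0.316|01⟩ + (-0.3929 + 0.4958i)|10⟩ + (-0.3929 + 0.4958i)|11⟩

H on qubit 1 mixes each pair of kets that differ only in qubit 1: amplitudes (a, b) of (|…0…⟩, |…1…⟩) become ((a + b)/√2, (a − b)/√2). Kets absent from the input have amplitude 0.
(|00⟩, |01⟩): (a, b) = (0.4469, 0) → (0.316, 0.316)
(|10⟩, |11⟩): (a, b) = ((-0.5557 + 0.7011i), 0) → ((-0.3929 + 0.4958i), (-0.3929 + 0.4958i))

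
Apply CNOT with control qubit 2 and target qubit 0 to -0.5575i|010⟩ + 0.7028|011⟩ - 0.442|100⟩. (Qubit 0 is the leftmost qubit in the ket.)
-0.5575i|010⟩ - 0.442|100⟩ + 0.7028|111⟩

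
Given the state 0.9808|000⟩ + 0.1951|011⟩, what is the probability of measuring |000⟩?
0.962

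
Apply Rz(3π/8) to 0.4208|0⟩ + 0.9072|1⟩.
(0.3499 - 0.2338i)|0⟩ + (0.7543 + 0.504i)|1⟩

Rz(3π/8) = [[e^(−iθ/2), 0], [0, e^(iθ/2)]] with e^(±iθ/2) = cos(θ/2) ± i·sin(θ/2); θ = 3π/8, cos(θ/2) ≈ 0.83147, sin(θ/2) ≈ 0.55557.
With a = amp(|0⟩) = 0.4208 and b = amp(|1⟩) = 0.9072:
new amp(|0⟩) = (0.83147 - 0.55557i)·a = (0.3499 - 0.2338i)
new amp(|1⟩) = (0.83147 + 0.55557i)·b = (0.7543 + 0.504i)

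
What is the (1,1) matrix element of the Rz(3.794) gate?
(-0.3204 + 0.9473i)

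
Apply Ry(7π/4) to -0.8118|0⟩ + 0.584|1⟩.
0.5265|0⟩ - 0.8502|1⟩

Ry(7π/4) = [[cos(θ/2), −sin(θ/2)], [sin(θ/2), cos(θ/2)]]; θ = 7π/4, cos(θ/2) ≈ -0.92388, sin(θ/2) ≈ 0.382683.
With a = amp(|0⟩) = -0.8118 and b = amp(|1⟩) = 0.584:
new amp(|0⟩) = (-0.92388)·a + (-0.382683)·b = 0.5265
new amp(|1⟩) = (0.382683)·a + (-0.92388)·b = -0.8502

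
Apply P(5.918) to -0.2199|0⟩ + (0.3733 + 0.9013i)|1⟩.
-0.2199|0⟩ + (0.6706 + 0.7086i)|1⟩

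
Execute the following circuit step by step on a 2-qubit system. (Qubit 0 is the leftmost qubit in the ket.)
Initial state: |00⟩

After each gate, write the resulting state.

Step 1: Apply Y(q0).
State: i|10⟩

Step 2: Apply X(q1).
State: i|11⟩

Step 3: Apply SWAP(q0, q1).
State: i|11⟩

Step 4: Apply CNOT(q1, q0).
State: i|01⟩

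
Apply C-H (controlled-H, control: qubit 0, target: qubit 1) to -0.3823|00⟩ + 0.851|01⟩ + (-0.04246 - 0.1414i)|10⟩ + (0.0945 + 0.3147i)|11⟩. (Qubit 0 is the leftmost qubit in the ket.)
-0.3823|00⟩ + 0.851|01⟩ + (0.0368 + 0.1225i)|10⟩ + (-0.09685 - 0.3225i)|11⟩

C-H leaves the control-|0⟩ kets |00⟩, |01⟩ unchanged and applies H to qubit 1 on the control-|1⟩ pair (|10⟩, |11⟩).
H = [[1/√2, 1/√2], [1/√2, -1/√2]].
With a = amp(|10⟩) = (-0.04246 - 0.1414i) and b = amp(|11⟩) = (0.0945 + 0.3147i):
new amp(|10⟩) = (1/√2)·a + (1/√2)·b = (0.0368 + 0.1225i)
new amp(|11⟩) = (1/√2)·a + (-1/√2)·b = (-0.09685 - 0.3225i)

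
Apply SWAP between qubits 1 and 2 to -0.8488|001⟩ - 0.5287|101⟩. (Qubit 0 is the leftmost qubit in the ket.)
-0.8488|010⟩ - 0.5287|110⟩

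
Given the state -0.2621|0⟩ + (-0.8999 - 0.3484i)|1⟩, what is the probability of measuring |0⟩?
0.0687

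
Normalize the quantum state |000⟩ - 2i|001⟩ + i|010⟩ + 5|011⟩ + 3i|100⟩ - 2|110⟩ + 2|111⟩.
0.1443|000⟩ - 0.2887i|001⟩ + 0.1443i|010⟩ + 0.7217|011⟩ + 0.433i|100⟩ - 0.2887|110⟩ + 0.2887|111⟩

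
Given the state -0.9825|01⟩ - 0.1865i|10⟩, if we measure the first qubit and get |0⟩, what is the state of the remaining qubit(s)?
-|1⟩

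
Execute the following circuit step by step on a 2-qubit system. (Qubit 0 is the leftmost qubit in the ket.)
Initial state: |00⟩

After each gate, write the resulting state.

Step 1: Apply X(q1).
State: |01⟩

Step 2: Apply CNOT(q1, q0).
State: |11⟩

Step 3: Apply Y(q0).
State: -i|01⟩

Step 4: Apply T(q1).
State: (1/√2 - (1/√2)i)|01⟩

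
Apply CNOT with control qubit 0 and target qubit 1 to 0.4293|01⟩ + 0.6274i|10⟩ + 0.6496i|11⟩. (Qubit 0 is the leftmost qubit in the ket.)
0.4293|01⟩ + 0.6496i|10⟩ + 0.6274i|11⟩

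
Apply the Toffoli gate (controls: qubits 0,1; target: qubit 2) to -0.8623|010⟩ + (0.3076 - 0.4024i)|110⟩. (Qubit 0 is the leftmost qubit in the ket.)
-0.8623|010⟩ + (0.3076 - 0.4024i)|111⟩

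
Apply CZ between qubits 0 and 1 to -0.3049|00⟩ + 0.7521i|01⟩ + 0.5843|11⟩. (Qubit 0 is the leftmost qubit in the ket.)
-0.3049|00⟩ + 0.7521i|01⟩ - 0.5843|11⟩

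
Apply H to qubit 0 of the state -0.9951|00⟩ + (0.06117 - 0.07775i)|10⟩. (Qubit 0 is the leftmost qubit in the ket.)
(-0.6604 - 0.05498i)|00⟩ + (-0.7469 + 0.05498i)|10⟩

H on qubit 0 mixes each pair of kets that differ only in qubit 0: amplitudes (a, b) of (|…0…⟩, |…1…⟩) become ((a + b)/√2, (a − b)/√2). Kets absent from the input have amplitude 0.
(|00⟩, |10⟩): (a, b) = (-0.9951, (0.06117 - 0.07775i)) → ((-0.6604 - 0.05498i), (-0.7469 + 0.05498i))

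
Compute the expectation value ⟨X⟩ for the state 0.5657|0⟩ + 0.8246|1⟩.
0.933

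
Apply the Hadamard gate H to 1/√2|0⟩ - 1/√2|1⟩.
|1⟩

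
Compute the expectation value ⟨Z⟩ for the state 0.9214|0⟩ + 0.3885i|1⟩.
0.698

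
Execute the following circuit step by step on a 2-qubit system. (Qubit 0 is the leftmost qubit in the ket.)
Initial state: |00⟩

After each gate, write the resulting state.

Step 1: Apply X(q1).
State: |01⟩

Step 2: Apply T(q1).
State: (1/√2 + (1/√2)i)|01⟩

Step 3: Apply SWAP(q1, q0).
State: (1/√2 + (1/√2)i)|10⟩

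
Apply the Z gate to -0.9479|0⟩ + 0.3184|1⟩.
-0.9479|0⟩ - 0.3184|1⟩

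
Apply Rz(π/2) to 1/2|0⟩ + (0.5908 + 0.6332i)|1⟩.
(1/√8 - (1/√8)i)|0⟩ + (-0.02998 + 0.8655i)|1⟩

Rz(π/2) = [[e^(−iθ/2), 0], [0, e^(iθ/2)]] with e^(±iθ/2) = cos(θ/2) ± i·sin(θ/2); θ = π/2, cos(θ/2) ≈ 0.707107, sin(θ/2) ≈ 0.707107.
With a = amp(|0⟩) = 1/2 and b = amp(|1⟩) = (0.5908 + 0.6332i):
new amp(|0⟩) = (0.707107 - 0.707107i)·a = (1/√8 - (1/√8)i)
new amp(|1⟩) = (0.707107 + 0.707107i)·b = (-0.02998 + 0.8655i)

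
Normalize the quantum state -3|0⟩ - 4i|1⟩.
-0.6|0⟩ - 0.8i|1⟩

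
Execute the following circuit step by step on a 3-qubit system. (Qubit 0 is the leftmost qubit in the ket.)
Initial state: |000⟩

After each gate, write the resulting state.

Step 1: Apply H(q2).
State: 1/√2|000⟩ + 1/√2|001⟩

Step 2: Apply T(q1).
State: 1/√2|000⟩ + 1/√2|001⟩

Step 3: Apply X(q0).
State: 1/√2|100⟩ + 1/√2|101⟩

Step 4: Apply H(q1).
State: 1/2|100⟩ + 1/2|101⟩ + 1/2|110⟩ + 1/2|111⟩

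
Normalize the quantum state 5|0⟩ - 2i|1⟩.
0.9285|0⟩ - 0.3714i|1⟩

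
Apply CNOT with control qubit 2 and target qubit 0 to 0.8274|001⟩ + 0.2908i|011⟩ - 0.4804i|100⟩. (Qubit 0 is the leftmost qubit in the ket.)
-0.4804i|100⟩ + 0.8274|101⟩ + 0.2908i|111⟩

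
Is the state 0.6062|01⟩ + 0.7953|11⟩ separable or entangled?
Separable

Writing the state as a|00⟩ + b|01⟩ + c|10⟩ + d|11⟩, it is a product state iff ad − bc = 0.
Here (a, b, c, d) = (0, 0.6062, 0, 0.7953): ad − bc = (0)(0.7953) − (0.6062)(0) = 0, so the state is separable.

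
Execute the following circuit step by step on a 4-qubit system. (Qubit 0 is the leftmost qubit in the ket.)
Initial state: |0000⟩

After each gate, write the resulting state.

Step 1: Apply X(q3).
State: |0001⟩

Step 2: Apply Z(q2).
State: |0001⟩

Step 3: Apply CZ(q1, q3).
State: |0001⟩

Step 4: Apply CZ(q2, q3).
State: |0001⟩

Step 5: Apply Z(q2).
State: |0001⟩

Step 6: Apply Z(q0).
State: |0001⟩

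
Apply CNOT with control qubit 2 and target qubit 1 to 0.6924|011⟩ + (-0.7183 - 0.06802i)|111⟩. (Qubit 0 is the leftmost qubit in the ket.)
0.6924|001⟩ + (-0.7183 - 0.06802i)|101⟩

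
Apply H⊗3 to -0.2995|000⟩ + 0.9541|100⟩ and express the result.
0.2314|000⟩ + 0.2314|001⟩ + 0.2314|010⟩ + 0.2314|011⟩ - 0.4432|100⟩ - 0.4432|101⟩ - 0.4432|110⟩ - 0.4432|111⟩

H⊗3 gives amp(|y⟩) = (1/2√2) Σ_x (−1)^(x·y) amp(|x⟩), where x·y is the number of positions in which both x and y have a 1.
|000⟩: (-0.2995 + 0.9541)/(2√2) = 0.2314
|001⟩: (-0.2995 + 0.9541)/(2√2) = 0.2314
|010⟩: (-0.2995 + 0.9541)/(2√2) = 0.2314
|011⟩: (-0.2995 + 0.9541)/(2√2) = 0.2314
|100⟩: (-0.2995 - 0.9541)/(2√2) = -0.4432
|101⟩: (-0.2995 - 0.9541)/(2√2) = -0.4432
|110⟩: (-0.2995 - 0.9541)/(2√2) = -0.4432
|111⟩: (-0.2995 - 0.9541)/(2√2) = -0.4432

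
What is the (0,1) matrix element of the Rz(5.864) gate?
0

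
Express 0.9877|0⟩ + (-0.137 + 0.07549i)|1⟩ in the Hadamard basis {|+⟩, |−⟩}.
(0.6015 + 0.05338i)|+⟩ + (0.7953 - 0.05338i)|−⟩

With |ψ⟩ = α|0⟩ + β|1⟩, the Hadamard-basis coefficients are ⟨+|ψ⟩ = (α + β)/√2 and ⟨−|ψ⟩ = (α − β)/√2.
Here α = 0.9877, β = (-0.137 + 0.07549i): (α + β)/√2 = (0.6015 + 0.05338i), (α − β)/√2 = (0.7953 - 0.05338i).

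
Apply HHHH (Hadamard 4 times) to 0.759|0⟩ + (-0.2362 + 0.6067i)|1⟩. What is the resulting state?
0.759|0⟩ + (-0.2362 + 0.6067i)|1⟩

H² = I, so an even number of Hadamards cancels: H^4 = I and the state is unchanged.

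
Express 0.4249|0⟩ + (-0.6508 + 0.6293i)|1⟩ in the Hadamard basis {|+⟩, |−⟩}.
(-0.1597 + 0.445i)|+⟩ + (0.7606 - 0.445i)|−⟩

With |ψ⟩ = α|0⟩ + β|1⟩, the Hadamard-basis coefficients are ⟨+|ψ⟩ = (α + β)/√2 and ⟨−|ψ⟩ = (α − β)/√2.
Here α = 0.4249, β = (-0.6508 + 0.6293i): (α + β)/√2 = (-0.1597 + 0.445i), (α − β)/√2 = (0.7606 - 0.445i).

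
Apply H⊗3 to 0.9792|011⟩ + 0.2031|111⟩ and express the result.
0.418|000⟩ - 0.418|001⟩ - 0.418|010⟩ + 0.418|011⟩ + 0.2744|100⟩ - 0.2744|101⟩ - 0.2744|110⟩ + 0.2744|111⟩

H⊗3 gives amp(|y⟩) = (1/2√2) Σ_x (−1)^(x·y) amp(|x⟩), where x·y is the number of positions in which both x and y have a 1.
|000⟩: (0.9792 + 0.2031)/(2√2) = 0.418
|001⟩: (-0.9792 - 0.2031)/(2√2) = -0.418
|010⟩: (-0.9792 - 0.2031)/(2√2) = -0.418
|011⟩: (0.9792 + 0.2031)/(2√2) = 0.418
|100⟩: (0.9792 - 0.2031)/(2√2) = 0.2744
|101⟩: (-0.9792 + 0.2031)/(2√2) = -0.2744
|110⟩: (-0.9792 + 0.2031)/(2√2) = -0.2744
|111⟩: (0.9792 - 0.2031)/(2√2) = 0.2744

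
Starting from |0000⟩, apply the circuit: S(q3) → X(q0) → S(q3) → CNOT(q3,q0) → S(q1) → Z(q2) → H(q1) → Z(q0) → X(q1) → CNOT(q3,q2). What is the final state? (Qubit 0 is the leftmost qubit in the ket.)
-1/√2|1000⟩ - 1/√2|1100⟩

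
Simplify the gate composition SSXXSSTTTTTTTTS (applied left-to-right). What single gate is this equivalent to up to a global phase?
S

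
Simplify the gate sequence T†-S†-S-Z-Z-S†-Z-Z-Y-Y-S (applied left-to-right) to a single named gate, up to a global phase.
T†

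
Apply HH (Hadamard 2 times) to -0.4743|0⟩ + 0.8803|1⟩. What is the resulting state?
-0.4743|0⟩ + 0.8803|1⟩

H² = I, so an even number of Hadamards cancels: H^2 = I and the state is unchanged.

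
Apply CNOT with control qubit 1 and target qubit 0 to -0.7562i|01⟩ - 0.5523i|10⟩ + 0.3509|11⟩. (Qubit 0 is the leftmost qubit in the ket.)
0.3509|01⟩ - 0.5523i|10⟩ - 0.7562i|11⟩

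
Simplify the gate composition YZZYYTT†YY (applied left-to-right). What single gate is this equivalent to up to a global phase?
Y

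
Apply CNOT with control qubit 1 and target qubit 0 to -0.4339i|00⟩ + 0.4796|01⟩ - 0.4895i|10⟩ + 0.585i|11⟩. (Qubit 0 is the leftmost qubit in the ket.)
-0.4339i|00⟩ + 0.585i|01⟩ - 0.4895i|10⟩ + 0.4796|11⟩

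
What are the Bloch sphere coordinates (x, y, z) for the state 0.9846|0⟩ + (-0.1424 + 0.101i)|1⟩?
(-0.2804, 0.1989, 0.939)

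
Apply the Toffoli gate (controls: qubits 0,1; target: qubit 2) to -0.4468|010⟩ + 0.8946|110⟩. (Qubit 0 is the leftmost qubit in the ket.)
-0.4468|010⟩ + 0.8946|111⟩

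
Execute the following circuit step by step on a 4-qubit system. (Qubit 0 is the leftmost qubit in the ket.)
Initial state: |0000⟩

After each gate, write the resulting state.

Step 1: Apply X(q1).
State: |0100⟩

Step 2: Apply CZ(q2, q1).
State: |0100⟩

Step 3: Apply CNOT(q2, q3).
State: |0100⟩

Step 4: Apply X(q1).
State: |0000⟩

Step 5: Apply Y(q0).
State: i|1000⟩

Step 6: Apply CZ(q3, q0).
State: i|1000⟩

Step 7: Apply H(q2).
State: (1/√2)i|1000⟩ + (1/√2)i|1010⟩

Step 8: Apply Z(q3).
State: (1/√2)i|1000⟩ + (1/√2)i|1010⟩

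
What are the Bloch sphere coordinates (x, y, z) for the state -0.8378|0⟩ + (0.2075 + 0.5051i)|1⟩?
(-0.3477, -0.8463, 0.4037)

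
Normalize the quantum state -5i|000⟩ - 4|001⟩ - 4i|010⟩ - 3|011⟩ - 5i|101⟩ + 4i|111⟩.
-0.4834i|000⟩ - 0.3867|001⟩ - 0.3867i|010⟩ - 0.29|011⟩ - 0.4834i|101⟩ + 0.3867i|111⟩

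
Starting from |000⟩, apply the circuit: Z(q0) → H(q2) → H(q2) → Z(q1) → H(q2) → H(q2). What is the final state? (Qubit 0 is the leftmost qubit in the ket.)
|000⟩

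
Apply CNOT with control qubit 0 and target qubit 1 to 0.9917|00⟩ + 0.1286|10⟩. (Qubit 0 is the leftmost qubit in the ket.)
0.9917|00⟩ + 0.1286|11⟩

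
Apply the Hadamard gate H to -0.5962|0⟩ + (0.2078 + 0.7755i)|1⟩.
(-0.2746 + 0.5484i)|0⟩ + (-0.5685 - 0.5484i)|1⟩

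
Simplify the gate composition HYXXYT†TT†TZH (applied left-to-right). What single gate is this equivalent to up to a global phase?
X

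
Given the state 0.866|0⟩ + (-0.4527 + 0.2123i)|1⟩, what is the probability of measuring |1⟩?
0.25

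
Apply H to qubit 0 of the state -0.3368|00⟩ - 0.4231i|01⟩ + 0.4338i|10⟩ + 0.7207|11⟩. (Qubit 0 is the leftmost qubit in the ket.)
(-0.2382 + 0.3067i)|00⟩ + (0.5096 - 0.2992i)|01⟩ + (-0.2382 - 0.3067i)|10⟩ + (-0.5096 - 0.2992i)|11⟩

H on qubit 0 mixes each pair of kets that differ only in qubit 0: amplitudes (a, b) of (|…0…⟩, |…1…⟩) become ((a + b)/√2, (a − b)/√2). Kets absent from the input have amplitude 0.
(|00⟩, |10⟩): (a, b) = (-0.3368, 0.4338i) → ((-0.2382 + 0.3067i), (-0.2382 - 0.3067i))
(|01⟩, |11⟩): (a, b) = (-0.4231i, 0.7207) → ((0.5096 - 0.2992i), (-0.5096 - 0.2992i))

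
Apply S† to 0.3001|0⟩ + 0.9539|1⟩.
0.3001|0⟩ - 0.9539i|1⟩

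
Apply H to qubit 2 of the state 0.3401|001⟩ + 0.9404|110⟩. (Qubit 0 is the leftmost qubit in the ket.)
0.2405|000⟩ - 0.2405|001⟩ + 0.665|110⟩ + 0.665|111⟩

H on qubit 2 mixes each pair of kets that differ only in qubit 2: amplitudes (a, b) of (|…0…⟩, |…1…⟩) become ((a + b)/√2, (a − b)/√2). Kets absent from the input have amplitude 0.
(|000⟩, |001⟩): (a, b) = (0, 0.3401) → (0.2405, -0.2405)
(|110⟩, |111⟩): (a, b) = (0.9404, 0) → (0.665, 0.665)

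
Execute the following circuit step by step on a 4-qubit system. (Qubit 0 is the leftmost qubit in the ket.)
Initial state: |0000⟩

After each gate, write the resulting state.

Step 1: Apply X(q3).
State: |0001⟩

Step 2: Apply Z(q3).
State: -|0001⟩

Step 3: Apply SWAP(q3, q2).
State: -|0010⟩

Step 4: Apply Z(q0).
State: -|0010⟩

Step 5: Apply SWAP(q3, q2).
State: -|0001⟩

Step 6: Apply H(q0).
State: -1/√2|0001⟩ - 1/√2|1001⟩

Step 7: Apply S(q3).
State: -(1/√2)i|0001⟩ - (1/√2)i|1001⟩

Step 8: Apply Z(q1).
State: -(1/√2)i|0001⟩ - (1/√2)i|1001⟩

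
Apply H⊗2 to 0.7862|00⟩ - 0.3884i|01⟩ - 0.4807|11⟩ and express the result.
(0.1528 - 0.1942i)|00⟩ + (0.6335 + 0.1942i)|01⟩ + (0.6335 - 0.1942i)|10⟩ + (0.1528 + 0.1942i)|11⟩

H⊗2 gives amp(|y⟩) = (1/2) Σ_x (−1)^(x·y) amp(|x⟩), where x·y is the number of positions in which both x and y have a 1.
|00⟩: (0.7862 - 0.3884i - 0.4807)/2 = (0.1528 - 0.1942i)
|01⟩: (0.7862 + 0.3884i + 0.4807)/2 = (0.6335 + 0.1942i)
|10⟩: (0.7862 - 0.3884i + 0.4807)/2 = (0.6335 - 0.1942i)
|11⟩: (0.7862 + 0.3884i - 0.4807)/2 = (0.1528 + 0.1942i)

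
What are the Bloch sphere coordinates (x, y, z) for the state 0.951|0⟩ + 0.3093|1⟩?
(0.5883, 0, 0.8087)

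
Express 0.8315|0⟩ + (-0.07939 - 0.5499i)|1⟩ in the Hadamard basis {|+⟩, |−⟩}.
(0.5318 - 0.3888i)|+⟩ + (0.6441 + 0.3888i)|−⟩

With |ψ⟩ = α|0⟩ + β|1⟩, the Hadamard-basis coefficients are ⟨+|ψ⟩ = (α + β)/√2 and ⟨−|ψ⟩ = (α − β)/√2.
Here α = 0.8315, β = (-0.07939 - 0.5499i): (α + β)/√2 = (0.5318 - 0.3888i), (α − β)/√2 = (0.6441 + 0.3888i).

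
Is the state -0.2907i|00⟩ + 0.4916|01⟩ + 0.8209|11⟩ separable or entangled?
Entangled

Writing the state as a|00⟩ + b|01⟩ + c|10⟩ + d|11⟩, it is a product state iff ad − bc = 0.
Here (a, b, c, d) = (-0.2907i, 0.4916, 0, 0.8209): ad − bc = (-0.2907i)(0.8209) − (0.4916)(0) = -0.2386i ≠ 0, so the state is entangled.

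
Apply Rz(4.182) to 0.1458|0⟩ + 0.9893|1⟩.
(-0.07247 - 0.1265i)|0⟩ + (-0.4917 + 0.8584i)|1⟩

Rz(4.182) = [[e^(−iθ/2), 0], [0, e^(iθ/2)]] with e^(±iθ/2) = cos(θ/2) ± i·sin(θ/2); θ = 4.182, cos(θ/2) ≈ -0.497057, sin(θ/2) ≈ 0.867718.
With a = amp(|0⟩) = 0.1458 and b = amp(|1⟩) = 0.9893:
new amp(|0⟩) = (-0.497057 - 0.867718i)·a = (-0.07247 - 0.1265i)
new amp(|1⟩) = (-0.497057 + 0.867718i)·b = (-0.4917 + 0.8584i)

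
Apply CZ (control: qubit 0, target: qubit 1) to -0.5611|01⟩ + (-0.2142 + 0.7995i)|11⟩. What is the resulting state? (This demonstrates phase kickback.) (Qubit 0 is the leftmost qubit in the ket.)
-0.5611|01⟩ + (0.2142 - 0.7995i)|11⟩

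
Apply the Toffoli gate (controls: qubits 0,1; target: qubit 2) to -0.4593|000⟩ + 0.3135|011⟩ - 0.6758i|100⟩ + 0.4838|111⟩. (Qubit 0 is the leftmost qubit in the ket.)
-0.4593|000⟩ + 0.3135|011⟩ - 0.6758i|100⟩ + 0.4838|110⟩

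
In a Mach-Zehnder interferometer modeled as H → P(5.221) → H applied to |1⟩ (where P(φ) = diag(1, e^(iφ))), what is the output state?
(0.2565 + 0.4367i)|0⟩ + (0.7435 - 0.4367i)|1⟩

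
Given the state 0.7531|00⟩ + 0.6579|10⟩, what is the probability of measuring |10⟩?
0.4328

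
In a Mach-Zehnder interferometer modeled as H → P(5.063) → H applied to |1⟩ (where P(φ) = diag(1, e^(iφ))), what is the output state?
(0.3283 + 0.4696i)|0⟩ + (0.6717 - 0.4696i)|1⟩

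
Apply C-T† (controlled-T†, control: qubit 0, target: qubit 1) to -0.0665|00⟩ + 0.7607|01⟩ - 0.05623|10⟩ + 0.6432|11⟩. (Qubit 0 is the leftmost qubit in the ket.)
-0.0665|00⟩ + 0.7607|01⟩ - 0.05623|10⟩ + (0.4548 - 0.4548i)|11⟩

C-T† leaves the control-|0⟩ kets |00⟩, |01⟩ unchanged and applies T† to qubit 1 on the control-|1⟩ pair (|10⟩, |11⟩).
T† = [[1, 0], [0, (1/√2 - (1/√2)i)]].
With a = amp(|10⟩) = -0.05623 and b = amp(|11⟩) = 0.6432:
new amp(|10⟩) = (1)·a = -0.05623
new amp(|11⟩) = (1/√2 - (1/√2)i)·b = (0.4548 - 0.4548i)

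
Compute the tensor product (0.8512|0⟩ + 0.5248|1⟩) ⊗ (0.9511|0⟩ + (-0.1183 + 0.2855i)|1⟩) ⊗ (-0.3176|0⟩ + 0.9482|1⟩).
-0.2571|000⟩ + 0.7676|001⟩ + (0.03198 - 0.07718i)|010⟩ + (-0.09548 + 0.2304i)|011⟩ - 0.1585|100⟩ + 0.4733|101⟩ + (0.01972 - 0.04759i)|110⟩ + (-0.05887 + 0.1421i)|111⟩

amp(|b₁b₂…⟩) = product of the factor amplitudes for bits b₁, b₂, …; only kets whose every factor amplitude is nonzero survive.
|000⟩: (0.8512)(0.9511)(-0.3176) = -0.2571
|001⟩: (0.8512)(0.9511)(0.9482) = 0.7676
|010⟩: (0.8512)(-0.1183 + 0.2855i)(-0.3176) = (0.03198 - 0.07718i)
|011⟩: (0.8512)(-0.1183 + 0.2855i)(0.9482) = (-0.09548 + 0.2304i)
|100⟩: (0.5248)(0.9511)(-0.3176) = -0.1585
|101⟩: (0.5248)(0.9511)(0.9482) = 0.4733
|110⟩: (0.5248)(-0.1183 + 0.2855i)(-0.3176) = (0.01972 - 0.04759i)
|111⟩: (0.5248)(-0.1183 + 0.2855i)(0.9482) = (-0.05887 + 0.1421i)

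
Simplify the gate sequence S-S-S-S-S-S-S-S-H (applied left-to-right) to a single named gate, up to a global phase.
H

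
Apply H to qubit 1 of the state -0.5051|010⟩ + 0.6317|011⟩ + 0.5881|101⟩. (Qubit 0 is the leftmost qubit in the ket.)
-0.3572|000⟩ + 0.4467|001⟩ + 0.3572|010⟩ - 0.4467|011⟩ + 0.4158|101⟩ + 0.4158|111⟩

H on qubit 1 mixes each pair of kets that differ only in qubit 1: amplitudes (a, b) of (|…0…⟩, |…1…⟩) become ((a + b)/√2, (a − b)/√2). Kets absent from the input have amplitude 0.
(|000⟩, |010⟩): (a, b) = (0, -0.5051) → (-0.3572, 0.3572)
(|001⟩, |011⟩): (a, b) = (0, 0.6317) → (0.4467, -0.4467)
(|101⟩, |111⟩): (a, b) = (0.5881, 0) → (0.4158, 0.4158)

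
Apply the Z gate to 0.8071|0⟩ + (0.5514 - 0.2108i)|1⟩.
0.8071|0⟩ + (-0.5514 + 0.2108i)|1⟩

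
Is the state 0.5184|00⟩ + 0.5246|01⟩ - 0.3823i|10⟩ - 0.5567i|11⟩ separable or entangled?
Entangled

Writing the state as a|00⟩ + b|01⟩ + c|10⟩ + d|11⟩, it is a product state iff ad − bc = 0.
Here (a, b, c, d) = (0.5184, 0.5246, -0.3823i, -0.5567i): ad − bc = (0.5184)(-0.5567i) − (0.5246)(-0.3823i) = -0.08804i ≠ 0, so the state is entangled.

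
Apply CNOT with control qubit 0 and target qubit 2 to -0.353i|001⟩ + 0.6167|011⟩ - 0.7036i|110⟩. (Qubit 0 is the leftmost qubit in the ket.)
-0.353i|001⟩ + 0.6167|011⟩ - 0.7036i|111⟩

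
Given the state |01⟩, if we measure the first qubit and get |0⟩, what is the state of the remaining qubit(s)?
|1⟩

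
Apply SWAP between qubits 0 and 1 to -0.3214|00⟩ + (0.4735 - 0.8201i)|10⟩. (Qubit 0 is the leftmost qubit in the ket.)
-0.3214|00⟩ + (0.4735 - 0.8201i)|01⟩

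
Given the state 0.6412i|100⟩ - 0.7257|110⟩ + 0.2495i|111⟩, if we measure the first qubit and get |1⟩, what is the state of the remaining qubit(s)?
0.6412i|00⟩ - 0.7257|10⟩ + 0.2495i|11⟩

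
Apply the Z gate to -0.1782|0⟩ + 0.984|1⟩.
-0.1782|0⟩ - 0.984|1⟩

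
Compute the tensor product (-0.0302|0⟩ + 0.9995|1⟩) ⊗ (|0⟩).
-0.0302|00⟩ + 0.9995|10⟩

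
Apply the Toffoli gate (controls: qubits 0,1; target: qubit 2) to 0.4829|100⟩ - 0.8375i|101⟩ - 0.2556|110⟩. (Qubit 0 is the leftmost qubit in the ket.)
0.4829|100⟩ - 0.8375i|101⟩ - 0.2556|111⟩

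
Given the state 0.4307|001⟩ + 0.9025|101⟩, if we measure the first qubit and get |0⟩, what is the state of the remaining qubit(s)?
|01⟩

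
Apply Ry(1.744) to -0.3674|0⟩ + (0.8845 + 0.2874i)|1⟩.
(-0.9135 - 0.22i)|0⟩ + (0.2877 + 0.1849i)|1⟩

Ry(1.744) = [[cos(θ/2), −sin(θ/2)], [sin(θ/2), cos(θ/2)]]; θ = 1.744, cos(θ/2) ≈ 0.643297, sin(θ/2) ≈ 0.765617.
With a = amp(|0⟩) = -0.3674 and b = amp(|1⟩) = (0.8845 + 0.2874i):
new amp(|0⟩) = (0.643297)·a + (-0.765617)·b = (-0.9135 - 0.22i)
new amp(|1⟩) = (0.765617)·a + (0.643297)·b = (0.2877 + 0.1849i)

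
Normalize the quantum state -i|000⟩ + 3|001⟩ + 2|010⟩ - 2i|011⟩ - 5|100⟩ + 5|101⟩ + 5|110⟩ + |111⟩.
-0.1031i|000⟩ + 0.3094|001⟩ + 0.2063|010⟩ - 0.2063i|011⟩ - 0.5157|100⟩ + 0.5157|101⟩ + 0.5157|110⟩ + 0.1031|111⟩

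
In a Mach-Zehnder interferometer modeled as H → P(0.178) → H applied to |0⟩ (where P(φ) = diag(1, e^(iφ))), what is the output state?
(0.9921 + 0.08853i)|0⟩ + (0.0079 - 0.08853i)|1⟩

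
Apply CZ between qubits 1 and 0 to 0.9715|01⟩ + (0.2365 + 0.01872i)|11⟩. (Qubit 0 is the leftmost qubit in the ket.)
0.9715|01⟩ + (-0.2365 - 0.01872i)|11⟩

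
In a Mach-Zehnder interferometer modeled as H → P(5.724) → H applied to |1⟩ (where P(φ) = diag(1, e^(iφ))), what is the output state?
(0.07616 + 0.2652i)|0⟩ + (0.9238 - 0.2652i)|1⟩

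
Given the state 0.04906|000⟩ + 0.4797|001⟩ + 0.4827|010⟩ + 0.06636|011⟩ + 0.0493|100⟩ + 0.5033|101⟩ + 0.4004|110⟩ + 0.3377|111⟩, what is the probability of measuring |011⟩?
0.004404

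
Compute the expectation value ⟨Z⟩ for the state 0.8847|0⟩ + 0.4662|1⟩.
0.5654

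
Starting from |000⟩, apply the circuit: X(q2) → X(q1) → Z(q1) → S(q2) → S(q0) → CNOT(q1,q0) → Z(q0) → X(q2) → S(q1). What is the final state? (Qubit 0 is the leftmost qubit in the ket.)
-|110⟩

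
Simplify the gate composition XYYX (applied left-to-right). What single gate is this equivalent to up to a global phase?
I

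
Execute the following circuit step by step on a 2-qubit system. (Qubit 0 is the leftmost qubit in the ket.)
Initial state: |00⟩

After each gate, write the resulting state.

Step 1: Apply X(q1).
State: |01⟩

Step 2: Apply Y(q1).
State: -i|00⟩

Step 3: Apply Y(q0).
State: |10⟩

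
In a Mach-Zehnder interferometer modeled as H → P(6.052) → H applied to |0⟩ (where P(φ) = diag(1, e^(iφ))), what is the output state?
(0.9867 - 0.1146i)|0⟩ + (0.0133 + 0.1146i)|1⟩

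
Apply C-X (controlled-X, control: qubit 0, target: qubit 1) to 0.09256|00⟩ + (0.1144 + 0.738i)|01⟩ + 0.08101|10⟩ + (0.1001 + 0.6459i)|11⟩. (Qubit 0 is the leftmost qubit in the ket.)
0.09256|00⟩ + (0.1144 + 0.738i)|01⟩ + (0.1001 + 0.6459i)|10⟩ + 0.08101|11⟩

C-X leaves the control-|0⟩ kets |00⟩, |01⟩ unchanged and applies X to qubit 1 on the control-|1⟩ pair (|10⟩, |11⟩).
X = [[0, 1], [1, 0]].
With a = amp(|10⟩) = 0.08101 and b = amp(|11⟩) = (0.1001 + 0.6459i):
new amp(|10⟩) = (1)·b = (0.1001 + 0.6459i)
new amp(|11⟩) = (1)·a = 0.08101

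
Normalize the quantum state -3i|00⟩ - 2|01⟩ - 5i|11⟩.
-0.4867i|00⟩ - 0.3244|01⟩ - 0.8111i|11⟩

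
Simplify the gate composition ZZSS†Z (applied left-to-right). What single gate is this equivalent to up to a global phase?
Z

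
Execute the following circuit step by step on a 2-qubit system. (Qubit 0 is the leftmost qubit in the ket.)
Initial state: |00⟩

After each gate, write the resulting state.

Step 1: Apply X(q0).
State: |10⟩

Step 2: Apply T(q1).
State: |10⟩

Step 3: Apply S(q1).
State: |10⟩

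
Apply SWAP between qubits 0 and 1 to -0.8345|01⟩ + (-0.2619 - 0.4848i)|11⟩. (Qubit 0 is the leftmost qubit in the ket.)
-0.8345|10⟩ + (-0.2619 - 0.4848i)|11⟩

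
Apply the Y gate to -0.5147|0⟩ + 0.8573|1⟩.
-0.8573i|0⟩ - 0.5147i|1⟩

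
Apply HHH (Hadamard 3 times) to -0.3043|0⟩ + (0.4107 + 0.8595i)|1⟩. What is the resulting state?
(0.07524 + 0.6078i)|0⟩ + (-0.5056 - 0.6078i)|1⟩

H² = I, so H^3 = H: a single Hadamard. With (a, b) = (-0.3043, (0.4107 + 0.8595i)), H gives ((a + b)/√2, (a − b)/√2) = ((0.07524 + 0.6078i), (-0.5056 - 0.6078i)).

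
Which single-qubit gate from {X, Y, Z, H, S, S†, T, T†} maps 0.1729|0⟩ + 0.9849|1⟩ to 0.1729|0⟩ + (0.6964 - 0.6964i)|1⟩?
T†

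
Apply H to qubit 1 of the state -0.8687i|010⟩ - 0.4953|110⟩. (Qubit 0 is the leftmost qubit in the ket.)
-0.6143i|000⟩ + 0.6143i|010⟩ - 0.3502|100⟩ + 0.3502|110⟩

H on qubit 1 mixes each pair of kets that differ only in qubit 1: amplitudes (a, b) of (|…0…⟩, |…1…⟩) become ((a + b)/√2, (a − b)/√2). Kets absent from the input have amplitude 0.
(|000⟩, |010⟩): (a, b) = (0, -0.8687i) → (-0.6143i, 0.6143i)
(|100⟩, |110⟩): (a, b) = (0, -0.4953) → (-0.3502, 0.3502)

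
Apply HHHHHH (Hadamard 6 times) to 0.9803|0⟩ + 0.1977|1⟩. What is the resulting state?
0.9803|0⟩ + 0.1977|1⟩

H² = I, so an even number of Hadamards cancels: H^6 = I and the state is unchanged.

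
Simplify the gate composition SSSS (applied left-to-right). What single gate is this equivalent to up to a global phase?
I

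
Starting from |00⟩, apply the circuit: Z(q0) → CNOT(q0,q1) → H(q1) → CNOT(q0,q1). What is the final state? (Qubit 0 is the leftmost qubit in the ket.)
1/√2|00⟩ + 1/√2|01⟩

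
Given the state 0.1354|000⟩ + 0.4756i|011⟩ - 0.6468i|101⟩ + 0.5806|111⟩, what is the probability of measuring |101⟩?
0.4184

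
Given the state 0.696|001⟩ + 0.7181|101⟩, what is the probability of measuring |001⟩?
0.4844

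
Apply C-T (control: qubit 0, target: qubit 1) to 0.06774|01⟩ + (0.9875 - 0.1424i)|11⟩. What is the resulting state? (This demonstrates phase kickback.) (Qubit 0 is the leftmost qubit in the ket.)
0.06774|01⟩ + (0.799 + 0.5976i)|11⟩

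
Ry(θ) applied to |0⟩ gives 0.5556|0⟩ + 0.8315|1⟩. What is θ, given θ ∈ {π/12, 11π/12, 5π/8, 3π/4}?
5π/8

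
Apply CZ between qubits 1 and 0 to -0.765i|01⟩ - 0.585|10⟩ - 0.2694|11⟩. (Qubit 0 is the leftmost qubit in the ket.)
-0.765i|01⟩ - 0.585|10⟩ + 0.2694|11⟩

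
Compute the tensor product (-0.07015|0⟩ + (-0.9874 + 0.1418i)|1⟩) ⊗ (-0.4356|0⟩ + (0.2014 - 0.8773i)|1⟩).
0.03056|00⟩ + (-0.01413 + 0.06154i)|01⟩ + (0.4301 - 0.06177i)|10⟩ + (-0.07446 + 0.8948i)|11⟩

amp(|b₁b₂…⟩) = product of the factor amplitudes for bits b₁, b₂, …; only kets whose every factor amplitude is nonzero survive.
|00⟩: (-0.07015)(-0.4356) = 0.03056
|01⟩: (-0.07015)(0.2014 - 0.8773i) = (-0.01413 + 0.06154i)
|10⟩: (-0.9874 + 0.1418i)(-0.4356) = (0.4301 - 0.06177i)
|11⟩: (-0.9874 + 0.1418i)(0.2014 - 0.8773i) = (-0.07446 + 0.8948i)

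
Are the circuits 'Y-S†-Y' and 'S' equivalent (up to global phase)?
Yes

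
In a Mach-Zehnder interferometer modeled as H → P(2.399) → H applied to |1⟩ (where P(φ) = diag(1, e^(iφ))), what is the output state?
(0.8684 - 0.3381i)|0⟩ + (0.1316 + 0.3381i)|1⟩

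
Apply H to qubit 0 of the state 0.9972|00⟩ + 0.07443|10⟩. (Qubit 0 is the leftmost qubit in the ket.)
0.7578|00⟩ + 0.6525|10⟩

H on qubit 0 mixes each pair of kets that differ only in qubit 0: amplitudes (a, b) of (|…0…⟩, |…1…⟩) become ((a + b)/√2, (a − b)/√2). Kets absent from the input have amplitude 0.
(|00⟩, |10⟩): (a, b) = (0.9972, 0.07443) → (0.7578, 0.6525)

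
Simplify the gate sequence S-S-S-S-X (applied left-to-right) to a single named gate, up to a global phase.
X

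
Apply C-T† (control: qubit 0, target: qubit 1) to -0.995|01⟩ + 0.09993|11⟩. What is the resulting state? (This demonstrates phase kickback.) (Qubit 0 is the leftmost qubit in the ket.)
-0.995|01⟩ + (0.07066 - 0.07066i)|11⟩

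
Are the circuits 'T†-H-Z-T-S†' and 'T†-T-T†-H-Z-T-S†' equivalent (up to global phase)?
Yes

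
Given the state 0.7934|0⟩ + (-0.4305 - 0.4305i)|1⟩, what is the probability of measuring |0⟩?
0.6295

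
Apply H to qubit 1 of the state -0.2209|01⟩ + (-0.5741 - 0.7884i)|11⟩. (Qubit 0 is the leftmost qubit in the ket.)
-0.1562|00⟩ + 0.1562|01⟩ + (-0.406 - 0.5575i)|10⟩ + (0.406 + 0.5575i)|11⟩

H on qubit 1 mixes each pair of kets that differ only in qubit 1: amplitudes (a, b) of (|…0…⟩, |…1…⟩) become ((a + b)/√2, (a − b)/√2). Kets absent from the input have amplitude 0.
(|00⟩, |01⟩): (a, b) = (0, -0.2209) → (-0.1562, 0.1562)
(|10⟩, |11⟩): (a, b) = (0, (-0.5741 - 0.7884i)) → ((-0.406 - 0.5575i), (0.406 + 0.5575i))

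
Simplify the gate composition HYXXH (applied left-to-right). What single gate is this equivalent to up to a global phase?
Y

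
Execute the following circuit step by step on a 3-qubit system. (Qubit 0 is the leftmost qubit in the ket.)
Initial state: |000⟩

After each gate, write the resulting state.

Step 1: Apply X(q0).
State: |100⟩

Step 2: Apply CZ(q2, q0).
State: |100⟩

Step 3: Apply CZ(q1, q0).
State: |100⟩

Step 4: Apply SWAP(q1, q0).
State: |010⟩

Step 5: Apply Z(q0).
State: |010⟩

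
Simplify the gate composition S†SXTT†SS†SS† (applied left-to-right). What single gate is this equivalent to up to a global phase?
X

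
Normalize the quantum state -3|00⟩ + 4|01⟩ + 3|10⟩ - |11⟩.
-0.5071|00⟩ + 0.6761|01⟩ + 0.5071|10⟩ - 0.169|11⟩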